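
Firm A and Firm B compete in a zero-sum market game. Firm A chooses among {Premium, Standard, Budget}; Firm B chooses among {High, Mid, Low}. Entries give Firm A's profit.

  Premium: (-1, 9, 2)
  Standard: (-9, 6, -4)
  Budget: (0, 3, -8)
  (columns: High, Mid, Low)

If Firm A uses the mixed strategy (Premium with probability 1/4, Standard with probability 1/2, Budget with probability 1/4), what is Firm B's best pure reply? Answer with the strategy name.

High

If Firm B plays High, Firm A's expected payoff is (1/4)·(-1) + (1/2)·(-9) + (1/4)·0 = -19/4.
If Firm B plays Mid, Firm A's expected payoff is (1/4)·9 + (1/2)·6 + (1/4)·3 = 6.
If Firm B plays Low, Firm A's expected payoff is (1/4)·2 + (1/2)·(-4) + (1/4)·(-8) = -7/2.
Firm B minimizes Firm A's payoff; the smallest is -19/4, so the best response is High.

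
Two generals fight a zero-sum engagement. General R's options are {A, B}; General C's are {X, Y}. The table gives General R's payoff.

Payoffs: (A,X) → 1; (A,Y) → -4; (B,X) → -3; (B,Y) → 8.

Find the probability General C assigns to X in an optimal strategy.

3/4

Row minima: A → -4, B → -3; maximin = -3.
Column maxima: X → 1, Y → 8; minimax = 1.
-3 ≠ 1, so there is no saddle point; optimal play is mixed.
Let General R play A with probability p. Expected payoff against X: 1p + (-3)(1−p) = 4p − 3; against Y: (-4)p + 8(1−p) = −12p + 8.
Setting these equal: 4p − 3 = −12p + 8 ⇒ 16p = 11 ⇒ p = 11/16, and the value is (4)·(11/16) − 3 = -1/4.
For General C: with q = P(X), equating A's and B's payoffs gives 5q − 4 = −11q + 8 ⇒ q = 3/4.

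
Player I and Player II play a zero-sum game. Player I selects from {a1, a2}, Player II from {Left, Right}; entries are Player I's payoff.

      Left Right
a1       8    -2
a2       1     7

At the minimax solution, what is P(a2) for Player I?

5/8

Row minima: a1 → -2, a2 → 1; maximin = 1.
Column maxima: Left → 8, Right → 7; minimax = 7.
1 ≠ 7, so there is no saddle point; optimal play is mixed.
Let Player I play a1 with probability p. Expected payoff against Left: 8p + 1(1−p) = 7p + 1; against Right: (-2)p + 7(1−p) = −9p + 7.
Setting these equal: 7p + 1 = −9p + 7 ⇒ 16p = 6 ⇒ p = 3/8, and the value is (7)·(3/8) + 1 = 29/8.
For Player II: with q = P(Left), equating a1's and a2's payoffs gives 10q − 2 = −6q + 7 ⇒ q = 9/16.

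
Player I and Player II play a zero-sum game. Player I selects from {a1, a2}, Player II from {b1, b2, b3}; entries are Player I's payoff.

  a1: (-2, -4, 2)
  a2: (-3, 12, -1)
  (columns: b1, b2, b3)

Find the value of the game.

-36/17

Row minima: a1 → -4, a2 → -3; maximin = -3.
Column maxima: b1 → -2, b2 → 12, b3 → 2; minimax = -2.
-3 ≠ -2, so there is no saddle point; optimal play is mixed.
b3 is strictly dominated by b1 (it gives Player I strictly more in every row), so Player II never plays it.
On the remaining 2×2 (a1, a2 vs b1, b2):
Let Player I play a1 with probability p. Expected payoff against b1: (-2)p + (-3)(1−p) = p − 3; against b2: (-4)p + 12(1−p) = −16p + 12.
Setting these equal: p − 3 = −16p + 12 ⇒ 17p = 15 ⇒ p = 15/17, and the value is (1)·(15/17) − 3 = -36/17.
For Player II: with q = P(b1), equating a1's and a2's payoffs gives 2q − 4 = −15q + 12 ⇒ q = 16/17.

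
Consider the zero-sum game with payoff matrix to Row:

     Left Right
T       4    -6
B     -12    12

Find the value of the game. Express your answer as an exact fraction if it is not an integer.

-12/17

Row minima: T → -6, B → -12; maximin = -6.
Column maxima: Left → 4, Right → 12; minimax = 4.
-6 ≠ 4, so there is no saddle point; optimal play is mixed.
Let Row play T with probability p. Expected payoff against Left: 4p + (-12)(1−p) = 16p − 12; against Right: (-6)p + 12(1−p) = −18p + 12.
Setting these equal: 16p − 12 = −18p + 12 ⇒ 34p = 24 ⇒ p = 12/17, and the value is (16)·(12/17) − 12 = -12/17.
For Column: with q = P(Left), equating T's and B's payoffs gives 10q − 6 = −24q + 12 ⇒ q = 9/17.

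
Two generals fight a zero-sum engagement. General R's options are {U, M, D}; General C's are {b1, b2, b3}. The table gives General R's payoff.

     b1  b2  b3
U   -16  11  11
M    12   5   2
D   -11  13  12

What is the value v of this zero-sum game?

166/33

Row minima: U → -16, M → 2, D → -11; maximin = 2.
Column maxima: b1 → 12, b2 → 13, b3 → 12; minimax = 12.
2 ≠ 12, so there is no saddle point; optimal play is mixed.
U is strictly dominated by D, so General R never plays it.
With U eliminated, b2 is strictly dominated by b3 (it gives General R strictly more in every remaining row), so General C never plays it.
On the remaining 2×2 (M, D vs b1, b3):
Let General R play M with probability p. Expected payoff against b1: 12p + (-11)(1−p) = 23p − 11; against b3: 2p + 12(1−p) = −10p + 12.
Setting these equal: 23p − 11 = −10p + 12 ⇒ 33p = 23 ⇒ p = 23/33, and the value is (23)·(23/33) − 11 = 166/33.
For General C: with q = P(b1), equating M's and D's payoffs gives 10q + 2 = −23q + 12 ⇒ q = 10/33.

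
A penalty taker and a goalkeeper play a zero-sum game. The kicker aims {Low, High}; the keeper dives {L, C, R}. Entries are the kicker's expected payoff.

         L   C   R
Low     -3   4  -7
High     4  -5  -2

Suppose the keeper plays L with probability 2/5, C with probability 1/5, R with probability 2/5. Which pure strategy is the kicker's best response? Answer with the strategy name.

Expected payoff of Low: (2/5)·(-3) + (1/5)·4 + (2/5)·(-7) = -16/5.
Expected payoff of High: (2/5)·4 + (1/5)·(-5) + (2/5)·(-2) = -1/5.
The largest is -1/5, so the kicker's best response is High.

High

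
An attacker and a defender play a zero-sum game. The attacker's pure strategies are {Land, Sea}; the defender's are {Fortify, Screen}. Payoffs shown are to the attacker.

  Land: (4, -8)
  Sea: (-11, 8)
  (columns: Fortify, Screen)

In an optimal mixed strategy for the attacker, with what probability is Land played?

Row minima: Land → -8, Sea → -11; maximin = -8.
Column maxima: Fortify → 4, Screen → 8; minimax = 4.
-8 ≠ 4, so there is no saddle point; optimal play is mixed.
Let the attacker play Land with probability p. Expected payoff against Fortify: 4p + (-11)(1−p) = 15p − 11; against Screen: (-8)p + 8(1−p) = −16p + 8.
Setting these equal: 15p − 11 = −16p + 8 ⇒ 31p = 19 ⇒ p = 19/31, and the value is (15)·(19/31) − 11 = -56/31.
For the defender: with q = P(Fortify), equating Land's and Sea's payoffs gives 12q − 8 = −19q + 8 ⇒ q = 16/31.

19/31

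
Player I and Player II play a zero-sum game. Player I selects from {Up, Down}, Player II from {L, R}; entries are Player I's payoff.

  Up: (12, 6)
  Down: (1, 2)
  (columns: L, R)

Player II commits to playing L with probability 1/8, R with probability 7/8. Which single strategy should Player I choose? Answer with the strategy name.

Up

Expected payoff of Up: (1/8)·12 + (7/8)·6 = 27/4.
Expected payoff of Down: (1/8)·1 + (7/8)·2 = 15/8.
The largest is 27/4, so Player I's best response is Up.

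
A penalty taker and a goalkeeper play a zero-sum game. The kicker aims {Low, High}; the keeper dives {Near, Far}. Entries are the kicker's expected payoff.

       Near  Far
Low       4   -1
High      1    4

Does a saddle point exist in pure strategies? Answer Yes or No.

Row minima: Low → -1, High → 1; maximin = 1.
Column maxima: Near → 4, Far → 4; minimax = 4.
1 ≠ 4, so no pure-strategy equilibrium exists.

No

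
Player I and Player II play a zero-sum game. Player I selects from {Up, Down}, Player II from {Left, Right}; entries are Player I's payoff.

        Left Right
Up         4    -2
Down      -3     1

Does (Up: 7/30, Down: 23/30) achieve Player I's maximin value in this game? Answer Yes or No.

No

Against Left this mix gives (7/30)·4 + (23/30)·(-3) = -41/30.
Against Right this mix gives (7/30)·(-2) + (23/30)·1 = 3/10.
Player II will play Left, holding Player I to -41/30. Shifting weight toward the row that does better against Left would raise this floor (the equalizing mix achieves -1/5 against both Left and Right), so the proposed strategy is not optimal.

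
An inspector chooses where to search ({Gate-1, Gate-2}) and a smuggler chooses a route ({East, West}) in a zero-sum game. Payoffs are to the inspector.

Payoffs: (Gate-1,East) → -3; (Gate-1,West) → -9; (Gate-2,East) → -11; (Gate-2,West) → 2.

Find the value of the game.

-105/19

Row minima: Gate-1 → -9, Gate-2 → -11; maximin = -9.
Column maxima: East → -3, West → 2; minimax = -3.
-9 ≠ -3, so there is no saddle point; optimal play is mixed.
Let the inspector play Gate-1 with probability p. Expected payoff against East: (-3)p + (-11)(1−p) = 8p − 11; against West: (-9)p + 2(1−p) = −11p + 2.
Setting these equal: 8p − 11 = −11p + 2 ⇒ 19p = 13 ⇒ p = 13/19, and the value is (8)·(13/19) − 11 = -105/19.
For the smuggler: with q = P(East), equating Gate-1's and Gate-2's payoffs gives 6q − 9 = −13q + 2 ⇒ q = 11/19.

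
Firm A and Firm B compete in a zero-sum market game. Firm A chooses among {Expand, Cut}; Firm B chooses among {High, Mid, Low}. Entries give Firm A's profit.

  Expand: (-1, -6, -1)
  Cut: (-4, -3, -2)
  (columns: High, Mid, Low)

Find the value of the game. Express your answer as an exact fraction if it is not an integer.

-7/2

Row minima: Expand → -6, Cut → -4; maximin = -4.
Column maxima: High → -1, Mid → -3, Low → -1; minimax = -3.
-4 ≠ -3, so there is no saddle point; optimal play is mixed.
Low is strictly dominated by Mid (it gives Firm A strictly more in every row), so Firm B never plays it.
On the remaining 2×2 (Expand, Cut vs High, Mid):
Let Firm A play Expand with probability p. Expected payoff against High: (-1)p + (-4)(1−p) = 3p − 4; against Mid: (-6)p + (-3)(1−p) = −3p − 3.
Setting these equal: 3p − 4 = −3p − 3 ⇒ 6p = 1 ⇒ p = 1/6, and the value is (3)·(1/6) − 4 = -7/2.
For Firm B: with q = P(High), equating Expand's and Cut's payoffs gives 5q − 6 = −q − 3 ⇒ q = 1/2.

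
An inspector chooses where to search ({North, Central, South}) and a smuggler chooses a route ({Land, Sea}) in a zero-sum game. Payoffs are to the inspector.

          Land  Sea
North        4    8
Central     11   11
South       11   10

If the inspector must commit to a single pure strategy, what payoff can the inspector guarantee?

Row minima: North → 4, Central → 11, South → 10.
The best of these is 11.

11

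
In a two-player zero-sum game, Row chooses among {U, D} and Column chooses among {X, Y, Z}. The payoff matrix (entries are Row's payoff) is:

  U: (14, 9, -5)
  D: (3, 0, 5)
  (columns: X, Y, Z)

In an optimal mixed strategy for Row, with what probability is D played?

Row minima: U → -5, D → 0; maximin = 0.
Column maxima: X → 14, Y → 9, Z → 5; minimax = 5.
0 ≠ 5, so there is no saddle point; optimal play is mixed.
X is strictly dominated by Y (it gives Row strictly more in every row), so Column never plays it.
On the remaining 2×2 (U, D vs Y, Z):
Let Row play U with probability p. Expected payoff against Y: 9p + 0(1−p) = 9p; against Z: (-5)p + 5(1−p) = −10p + 5.
Setting these equal: 9p = −10p + 5 ⇒ 19p = 5 ⇒ p = 5/19, and the value is (9)·(5/19) = 45/19.
For Column: with q = P(Y), equating U's and D's payoffs gives 14q − 5 = −5q + 5 ⇒ q = 10/19.

14/19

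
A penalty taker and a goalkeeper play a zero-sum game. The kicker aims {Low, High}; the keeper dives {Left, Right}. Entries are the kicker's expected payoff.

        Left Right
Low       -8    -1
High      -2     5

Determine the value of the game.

-2

Row minima: Low → -8, High → -2; maximin = -2.
Column maxima: Left → -2, Right → 5; minimax = -2.
Since maximin = minimax = -2, there is a saddle point and the value is -2.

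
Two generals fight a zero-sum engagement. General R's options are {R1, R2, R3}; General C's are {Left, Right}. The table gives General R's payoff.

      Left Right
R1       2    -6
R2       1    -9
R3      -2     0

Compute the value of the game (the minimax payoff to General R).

Row minima: R1 → -6, R2 → -9, R3 → -2; maximin = -2.
Column maxima: Left → 2, Right → 0; minimax = 0.
-2 ≠ 0, so there is no saddle point; optimal play is mixed.
R2 is strictly dominated by R1, so General R never plays it.
On the remaining 2×2 (R1, R3 vs Left, Right):
Let General R play R1 with probability p. Expected payoff against Left: 2p + (-2)(1−p) = 4p − 2; against Right: (-6)p + 0(1−p) = −6p.
Setting these equal: 4p − 2 = −6p ⇒ 10p = 2 ⇒ p = 1/5, and the value is (4)·(1/5) − 2 = -6/5.
For General C: with q = P(Left), equating R1's and R3's payoffs gives 8q − 6 = −2q ⇒ q = 3/5.

-6/5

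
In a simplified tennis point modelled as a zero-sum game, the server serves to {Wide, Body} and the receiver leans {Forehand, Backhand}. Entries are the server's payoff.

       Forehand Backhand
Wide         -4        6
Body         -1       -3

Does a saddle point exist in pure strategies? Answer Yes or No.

Row minima: Wide → -4, Body → -3; maximin = -3.
Column maxima: Forehand → -1, Backhand → 6; minimax = -1.
-3 ≠ -1, so no pure-strategy equilibrium exists.

No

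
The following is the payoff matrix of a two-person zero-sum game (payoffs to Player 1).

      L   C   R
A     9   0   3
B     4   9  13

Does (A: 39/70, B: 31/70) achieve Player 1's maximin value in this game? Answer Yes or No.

No

Against L this mix gives (39/70)·9 + (31/70)·4 = 95/14.
Against C this mix gives (39/70)·0 + (31/70)·9 = 279/70.
Against R this mix gives (39/70)·3 + (31/70)·13 = 52/7.
Player 2 will play C, holding Player 1 to 279/70. Shifting weight toward the row that does better against C would raise this floor (the equalizing mix achieves 81/14 against both C and L), so the proposed strategy is not optimal.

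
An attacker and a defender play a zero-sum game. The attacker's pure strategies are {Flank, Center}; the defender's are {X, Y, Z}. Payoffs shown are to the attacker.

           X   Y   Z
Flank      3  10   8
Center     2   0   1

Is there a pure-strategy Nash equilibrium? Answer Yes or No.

Yes

Row minima: Flank → 3, Center → 0; maximin = 3.
Column maxima: X → 3, Y → 10, Z → 8; minimax = 3.
maximin = minimax = 3, so a saddle point exists.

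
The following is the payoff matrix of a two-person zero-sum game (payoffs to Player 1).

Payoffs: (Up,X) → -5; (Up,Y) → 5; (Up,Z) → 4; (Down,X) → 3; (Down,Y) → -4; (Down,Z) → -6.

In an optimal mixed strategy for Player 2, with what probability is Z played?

4/9

Row minima: Up → -5, Down → -6; maximin = -5.
Column maxima: X → 3, Y → 5, Z → 4; minimax = 3.
-5 ≠ 3, so there is no saddle point; optimal play is mixed.
Y is strictly dominated by Z (it gives Player 1 strictly more in every row), so Player 2 never plays it.
On the remaining 2×2 (Up, Down vs X, Z):
Let Player 1 play Up with probability p. Expected payoff against X: (-5)p + 3(1−p) = −8p + 3; against Z: 4p + (-6)(1−p) = 10p − 6.
Setting these equal: −8p + 3 = 10p − 6 ⇒ −18p = -9 ⇒ p = 1/2, and the value is (-8)·(1/2) + 3 = -1.
For Player 2: with q = P(X), equating Up's and Down's payoffs gives −9q + 4 = 9q − 6 ⇒ q = 5/9.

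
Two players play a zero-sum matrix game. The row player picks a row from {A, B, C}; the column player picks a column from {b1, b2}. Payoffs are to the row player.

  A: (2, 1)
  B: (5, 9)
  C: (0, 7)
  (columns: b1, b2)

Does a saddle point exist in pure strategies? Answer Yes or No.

Row minima: A → 1, B → 5, C → 0; maximin = 5.
Column maxima: b1 → 5, b2 → 9; minimax = 5.
maximin = minimax = 5, so a saddle point exists.

Yes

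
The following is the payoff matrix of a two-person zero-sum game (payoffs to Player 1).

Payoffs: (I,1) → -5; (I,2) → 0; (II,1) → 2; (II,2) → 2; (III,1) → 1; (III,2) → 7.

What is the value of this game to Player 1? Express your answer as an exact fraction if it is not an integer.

Row minima: I → -5, II → 2, III → 1; maximin = 2.
Column maxima: 1 → 2, 2 → 7; minimax = 2.
Since maximin = minimax = 2, there is a saddle point and the value is 2.

2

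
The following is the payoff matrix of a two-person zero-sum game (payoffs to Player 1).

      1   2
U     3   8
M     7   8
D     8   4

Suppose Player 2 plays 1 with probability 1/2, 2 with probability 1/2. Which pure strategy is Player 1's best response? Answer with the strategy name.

M

Expected payoff of U: (1/2)·3 + (1/2)·8 = 11/2.
Expected payoff of M: (1/2)·7 + (1/2)·8 = 15/2.
Expected payoff of D: (1/2)·8 + (1/2)·4 = 6.
The largest is 15/2, so Player 1's best response is M.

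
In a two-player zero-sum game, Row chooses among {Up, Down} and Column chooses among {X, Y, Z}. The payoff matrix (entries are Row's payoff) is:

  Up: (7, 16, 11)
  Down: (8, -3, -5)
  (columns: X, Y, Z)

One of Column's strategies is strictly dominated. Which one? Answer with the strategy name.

Y

Z holds Row's payoff strictly below Y in every row: 11 < 16, -5 < -3.
So Y is strictly dominated for Column.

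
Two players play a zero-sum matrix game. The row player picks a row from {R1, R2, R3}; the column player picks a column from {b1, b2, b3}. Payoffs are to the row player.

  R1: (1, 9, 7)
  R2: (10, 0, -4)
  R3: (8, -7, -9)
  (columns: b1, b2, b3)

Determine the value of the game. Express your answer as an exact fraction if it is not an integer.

37/10

Row minima: R1 → 1, R2 → -4, R3 → -9; maximin = 1.
Column maxima: b1 → 10, b2 → 9, b3 → 7; minimax = 7.
1 ≠ 7, so there is no saddle point; optimal play is mixed.
R3 is strictly dominated by R2, so the row player never plays it.
b2 is strictly dominated by b3 (it gives the row player strictly more in every row), so the column player never plays it.
On the remaining 2×2 (R1, R2 vs b1, b3):
Let the row player play R1 with probability p. Expected payoff against b1: 1p + 10(1−p) = −9p + 10; against b3: 7p + (-4)(1−p) = 11p − 4.
Setting these equal: −9p + 10 = 11p − 4 ⇒ −20p = -14 ⇒ p = 7/10, and the value is (-9)·(7/10) + 10 = 37/10.
For the column player: with q = P(b1), equating R1's and R2's payoffs gives −6q + 7 = 14q − 4 ⇒ q = 11/20.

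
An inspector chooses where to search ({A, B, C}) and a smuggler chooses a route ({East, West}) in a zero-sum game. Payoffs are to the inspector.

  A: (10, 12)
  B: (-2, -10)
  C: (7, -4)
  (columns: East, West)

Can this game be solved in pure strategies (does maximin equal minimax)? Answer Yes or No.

Yes

Row minima: A → 10, B → -10, C → -4; maximin = 10.
Column maxima: East → 10, West → 12; minimax = 10.
maximin = minimax = 10, so a saddle point exists.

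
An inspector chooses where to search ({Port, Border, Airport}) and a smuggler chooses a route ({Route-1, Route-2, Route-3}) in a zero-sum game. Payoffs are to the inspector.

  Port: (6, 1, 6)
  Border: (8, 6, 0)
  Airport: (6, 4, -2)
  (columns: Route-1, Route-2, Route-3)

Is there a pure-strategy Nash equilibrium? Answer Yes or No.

Row minima: Port → 1, Border → 0, Airport → -2; maximin = 1.
Column maxima: Route-1 → 8, Route-2 → 6, Route-3 → 6; minimax = 6.
1 ≠ 6, so no pure-strategy equilibrium exists.

No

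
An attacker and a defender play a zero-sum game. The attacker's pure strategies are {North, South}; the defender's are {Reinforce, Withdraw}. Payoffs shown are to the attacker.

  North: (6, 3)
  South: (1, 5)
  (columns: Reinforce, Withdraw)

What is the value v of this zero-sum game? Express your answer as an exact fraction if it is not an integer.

27/7

Row minima: North → 3, South → 1; maximin = 3.
Column maxima: Reinforce → 6, Withdraw → 5; minimax = 5.
3 ≠ 5, so there is no saddle point; optimal play is mixed.
Let the attacker play North with probability p. Expected payoff against Reinforce: 6p + 1(1−p) = 5p + 1; against Withdraw: 3p + 5(1−p) = −2p + 5.
Setting these equal: 5p + 1 = −2p + 5 ⇒ 7p = 4 ⇒ p = 4/7, and the value is (5)·(4/7) + 1 = 27/7.
For the defender: with q = P(Reinforce), equating North's and South's payoffs gives 3q + 3 = −4q + 5 ⇒ q = 2/7.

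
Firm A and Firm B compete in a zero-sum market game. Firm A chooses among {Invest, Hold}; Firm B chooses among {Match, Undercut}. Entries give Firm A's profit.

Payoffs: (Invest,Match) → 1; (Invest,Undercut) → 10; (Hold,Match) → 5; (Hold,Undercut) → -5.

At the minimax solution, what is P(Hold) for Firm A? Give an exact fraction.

9/19

Row minima: Invest → 1, Hold → -5; maximin = 1.
Column maxima: Match → 5, Undercut → 10; minimax = 5.
1 ≠ 5, so there is no saddle point; optimal play is mixed.
Let Firm A play Invest with probability p. Expected payoff against Match: 1p + 5(1−p) = −4p + 5; against Undercut: 10p + (-5)(1−p) = 15p − 5.
Setting these equal: −4p + 5 = 15p − 5 ⇒ −19p = -10 ⇒ p = 10/19, and the value is (-4)·(10/19) + 5 = 55/19.
For Firm B: with q = P(Match), equating Invest's and Hold's payoffs gives −9q + 10 = 10q − 5 ⇒ q = 15/19.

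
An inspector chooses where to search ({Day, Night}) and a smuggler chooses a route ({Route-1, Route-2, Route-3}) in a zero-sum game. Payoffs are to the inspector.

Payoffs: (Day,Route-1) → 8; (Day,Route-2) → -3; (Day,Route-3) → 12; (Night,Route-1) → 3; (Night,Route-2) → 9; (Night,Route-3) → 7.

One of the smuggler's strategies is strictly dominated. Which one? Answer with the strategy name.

Route-1 holds the inspector's payoff strictly below Route-3 in every row: 8 < 12, 3 < 7.
So Route-3 is strictly dominated for the smuggler.

Route-3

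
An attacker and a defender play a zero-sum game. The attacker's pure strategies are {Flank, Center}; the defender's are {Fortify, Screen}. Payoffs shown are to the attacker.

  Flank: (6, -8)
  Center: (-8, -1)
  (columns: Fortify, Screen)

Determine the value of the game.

-10/3

Row minima: Flank → -8, Center → -8; maximin = -8.
Column maxima: Fortify → 6, Screen → -1; minimax = -1.
-8 ≠ -1, so there is no saddle point; optimal play is mixed.
Let the attacker play Flank with probability p. Expected payoff against Fortify: 6p + (-8)(1−p) = 14p − 8; against Screen: (-8)p + (-1)(1−p) = −7p − 1.
Setting these equal: 14p − 8 = −7p − 1 ⇒ 21p = 7 ⇒ p = 1/3, and the value is (14)·(1/3) − 8 = -10/3.
For the defender: with q = P(Fortify), equating Flank's and Center's payoffs gives 14q − 8 = −7q − 1 ⇒ q = 1/3.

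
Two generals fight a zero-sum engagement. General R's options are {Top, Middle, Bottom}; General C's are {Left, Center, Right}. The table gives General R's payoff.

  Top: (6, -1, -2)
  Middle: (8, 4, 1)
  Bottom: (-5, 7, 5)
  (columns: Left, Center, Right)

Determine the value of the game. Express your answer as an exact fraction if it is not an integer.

Row minima: Top → -2, Middle → 1, Bottom → -5; maximin = 1.
Column maxima: Left → 8, Center → 7, Right → 5; minimax = 5.
1 ≠ 5, so there is no saddle point; optimal play is mixed.
Top is strictly dominated by Middle, so General R never plays it.
Center is strictly dominated by Right (it gives General R strictly more in every row), so General C never plays it.
On the remaining 2×2 (Middle, Bottom vs Left, Right):
Let General R play Middle with probability p. Expected payoff against Left: 8p + (-5)(1−p) = 13p − 5; against Right: 1p + 5(1−p) = −4p + 5.
Setting these equal: 13p − 5 = −4p + 5 ⇒ 17p = 10 ⇒ p = 10/17, and the value is (13)·(10/17) − 5 = 45/17.
For General C: with q = P(Left), equating Middle's and Bottom's payoffs gives 7q + 1 = −10q + 5 ⇒ q = 4/17.

45/17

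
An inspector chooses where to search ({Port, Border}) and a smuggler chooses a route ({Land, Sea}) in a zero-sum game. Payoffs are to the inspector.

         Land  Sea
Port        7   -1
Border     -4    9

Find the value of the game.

59/21

Row minima: Port → -1, Border → -4; maximin = -1.
Column maxima: Land → 7, Sea → 9; minimax = 7.
-1 ≠ 7, so there is no saddle point; optimal play is mixed.
Let the inspector play Port with probability p. Expected payoff against Land: 7p + (-4)(1−p) = 11p − 4; against Sea: (-1)p + 9(1−p) = −10p + 9.
Setting these equal: 11p − 4 = −10p + 9 ⇒ 21p = 13 ⇒ p = 13/21, and the value is (11)·(13/21) − 4 = 59/21.
For the smuggler: with q = P(Land), equating Port's and Border's payoffs gives 8q − 1 = −13q + 9 ⇒ q = 10/21.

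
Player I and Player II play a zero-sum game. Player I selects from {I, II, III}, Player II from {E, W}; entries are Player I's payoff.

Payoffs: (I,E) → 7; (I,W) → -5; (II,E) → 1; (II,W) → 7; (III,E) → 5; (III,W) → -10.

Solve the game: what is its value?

3

Row minima: I → -5, II → 1, III → -10; maximin = 1.
Column maxima: E → 7, W → 7; minimax = 7.
1 ≠ 7, so there is no saddle point; optimal play is mixed.
III is strictly dominated by I, so Player I never plays it.
On the remaining 2×2 (I, II vs E, W):
Let Player I play I with probability p. Expected payoff against E: 7p + 1(1−p) = 6p + 1; against W: (-5)p + 7(1−p) = −12p + 7.
Setting these equal: 6p + 1 = −12p + 7 ⇒ 18p = 6 ⇒ p = 1/3, and the value is (6)·(1/3) + 1 = 3.
For Player II: with q = P(E), equating I's and II's payoffs gives 12q − 5 = −6q + 7 ⇒ q = 2/3.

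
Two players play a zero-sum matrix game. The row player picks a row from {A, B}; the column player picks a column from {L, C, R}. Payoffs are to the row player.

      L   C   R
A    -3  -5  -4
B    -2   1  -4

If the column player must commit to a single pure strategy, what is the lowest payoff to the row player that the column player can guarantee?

-4

Column maxima: L → -2, C → 1, R → -4.
The smallest of these is -4.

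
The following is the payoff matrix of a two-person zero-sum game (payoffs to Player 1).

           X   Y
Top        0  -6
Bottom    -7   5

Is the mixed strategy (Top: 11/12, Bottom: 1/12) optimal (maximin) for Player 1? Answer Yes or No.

No

Against X this mix gives (11/12)·0 + (1/12)·(-7) = -7/12.
Against Y this mix gives (11/12)·(-6) + (1/12)·5 = -61/12.
Player 2 will play Y, holding Player 1 to -61/12. Shifting weight toward the row that does better against Y would raise this floor (the equalizing mix achieves -7/3 against both Y and X), so the proposed strategy is not optimal.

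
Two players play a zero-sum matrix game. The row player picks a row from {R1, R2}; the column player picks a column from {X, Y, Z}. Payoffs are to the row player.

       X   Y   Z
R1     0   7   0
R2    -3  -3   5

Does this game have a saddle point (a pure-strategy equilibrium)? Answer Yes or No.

Row minima: R1 → 0, R2 → -3; maximin = 0.
Column maxima: X → 0, Y → 7, Z → 5; minimax = 0.
maximin = minimax = 0, so a saddle point exists.

Yes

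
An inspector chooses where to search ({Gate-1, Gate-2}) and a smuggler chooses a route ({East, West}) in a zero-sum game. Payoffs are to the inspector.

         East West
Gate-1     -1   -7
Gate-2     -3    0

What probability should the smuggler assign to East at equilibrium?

7/9

Row minima: Gate-1 → -7, Gate-2 → -3; maximin = -3.
Column maxima: East → -1, West → 0; minimax = -1.
-3 ≠ -1, so there is no saddle point; optimal play is mixed.
Let the inspector play Gate-1 with probability p. Expected payoff against East: (-1)p + (-3)(1−p) = 2p − 3; against West: (-7)p + 0(1−p) = −7p.
Setting these equal: 2p − 3 = −7p ⇒ 9p = 3 ⇒ p = 1/3, and the value is (2)·(1/3) − 3 = -7/3.
For the smuggler: with q = P(East), equating Gate-1's and Gate-2's payoffs gives 6q − 7 = −3q ⇒ q = 7/9.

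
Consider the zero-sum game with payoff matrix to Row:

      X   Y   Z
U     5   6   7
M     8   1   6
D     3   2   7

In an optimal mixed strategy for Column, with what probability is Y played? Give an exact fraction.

3/8

Row minima: U → 5, M → 1, D → 2; maximin = 5.
Column maxima: X → 8, Y → 6, Z → 7; minimax = 6.
5 ≠ 6, so there is no saddle point; optimal play is mixed.
Z is strictly dominated by Y (it gives Row strictly more in every row), so Column never plays it.
With Z eliminated, D is strictly dominated by U (U gives Row strictly more in every remaining column), so Row never plays it.
On the remaining 2×2 (U, M vs X, Y):
Let Row play U with probability p. Expected payoff against X: 5p + 8(1−p) = −3p + 8; against Y: 6p + 1(1−p) = 5p + 1.
Setting these equal: −3p + 8 = 5p + 1 ⇒ −8p = -7 ⇒ p = 7/8, and the value is (-3)·(7/8) + 8 = 43/8.
For Column: with q = P(X), equating U's and M's payoffs gives −q + 6 = 7q + 1 ⇒ q = 5/8.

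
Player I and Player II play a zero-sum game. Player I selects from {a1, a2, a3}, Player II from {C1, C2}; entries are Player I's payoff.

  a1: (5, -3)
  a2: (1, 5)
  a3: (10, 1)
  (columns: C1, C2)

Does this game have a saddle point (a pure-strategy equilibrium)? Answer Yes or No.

Row minima: a1 → -3, a2 → 1, a3 → 1; maximin = 1.
Column maxima: C1 → 10, C2 → 5; minimax = 5.
1 ≠ 5, so no pure-strategy equilibrium exists.

No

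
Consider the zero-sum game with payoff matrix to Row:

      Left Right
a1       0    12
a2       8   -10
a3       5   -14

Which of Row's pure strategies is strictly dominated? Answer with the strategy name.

a2 gives a strictly higher payoff than a3 against every column: 8 > 5, -10 > -14.
So a3 is strictly dominated and Row never plays it.

a3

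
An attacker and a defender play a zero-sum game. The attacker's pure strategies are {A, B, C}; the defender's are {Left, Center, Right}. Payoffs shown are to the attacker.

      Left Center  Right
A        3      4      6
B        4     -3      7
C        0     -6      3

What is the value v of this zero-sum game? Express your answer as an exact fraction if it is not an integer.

25/8

Row minima: A → 3, B → -3, C → -6; maximin = 3.
Column maxima: Left → 4, Center → 4, Right → 7; minimax = 4.
3 ≠ 4, so there is no saddle point; optimal play is mixed.
C is strictly dominated by A, so the attacker never plays it.
Right is strictly dominated by Left (it gives the attacker strictly more in every row), so the defender never plays it.
On the remaining 2×2 (A, B vs Left, Center):
Let the attacker play A with probability p. Expected payoff against Left: 3p + 4(1−p) = −p + 4; against Center: 4p + (-3)(1−p) = 7p − 3.
Setting these equal: −p + 4 = 7p − 3 ⇒ −8p = -7 ⇒ p = 7/8, and the value is (-1)·(7/8) + 4 = 25/8.
For the defender: with q = P(Left), equating A's and B's payoffs gives −q + 4 = 7q − 3 ⇒ q = 7/8.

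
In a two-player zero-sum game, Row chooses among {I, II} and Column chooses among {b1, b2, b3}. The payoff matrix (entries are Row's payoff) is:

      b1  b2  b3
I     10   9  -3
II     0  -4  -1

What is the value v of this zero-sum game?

-7/5

Row minima: I → -3, II → -4; maximin = -3.
Column maxima: b1 → 10, b2 → 9, b3 → -1; minimax = -1.
-3 ≠ -1, so there is no saddle point; optimal play is mixed.
b1 is strictly dominated by b2 (it gives Row strictly more in every row), so Column never plays it.
On the remaining 2×2 (I, II vs b2, b3):
Let Row play I with probability p. Expected payoff against b2: 9p + (-4)(1−p) = 13p − 4; against b3: (-3)p + (-1)(1−p) = −2p − 1.
Setting these equal: 13p − 4 = −2p − 1 ⇒ 15p = 3 ⇒ p = 1/5, and the value is (13)·(1/5) − 4 = -7/5.
For Column: with q = P(b2), equating I's and II's payoffs gives 12q − 3 = −3q − 1 ⇒ q = 2/15.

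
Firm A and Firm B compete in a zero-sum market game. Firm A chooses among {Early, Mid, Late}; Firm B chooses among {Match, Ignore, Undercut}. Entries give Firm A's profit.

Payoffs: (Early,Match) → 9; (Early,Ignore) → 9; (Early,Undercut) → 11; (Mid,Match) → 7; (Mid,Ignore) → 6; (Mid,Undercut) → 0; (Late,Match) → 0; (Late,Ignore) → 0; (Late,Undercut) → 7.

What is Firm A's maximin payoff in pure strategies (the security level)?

Row minima: Early → 9, Mid → 0, Late → 0.
The best of these is 9.

9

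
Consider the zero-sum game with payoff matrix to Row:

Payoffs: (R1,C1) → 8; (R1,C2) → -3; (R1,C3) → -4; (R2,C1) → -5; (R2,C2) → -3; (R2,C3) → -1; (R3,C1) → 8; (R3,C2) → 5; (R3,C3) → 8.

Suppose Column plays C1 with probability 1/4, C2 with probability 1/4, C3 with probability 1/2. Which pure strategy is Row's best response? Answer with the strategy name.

R3

Expected payoff of R1: (1/4)·8 + (1/4)·(-3) + (1/2)·(-4) = -3/4.
Expected payoff of R2: (1/4)·(-5) + (1/4)·(-3) + (1/2)·(-1) = -5/2.
Expected payoff of R3: (1/4)·8 + (1/4)·5 + (1/2)·8 = 29/4.
The largest is 29/4, so Row's best response is R3.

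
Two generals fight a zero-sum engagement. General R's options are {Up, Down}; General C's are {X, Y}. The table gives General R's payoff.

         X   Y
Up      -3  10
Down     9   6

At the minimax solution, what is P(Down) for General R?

Row minima: Up → -3, Down → 6; maximin = 6.
Column maxima: X → 9, Y → 10; minimax = 9.
6 ≠ 9, so there is no saddle point; optimal play is mixed.
Let General R play Up with probability p. Expected payoff against X: (-3)p + 9(1−p) = −12p + 9; against Y: 10p + 6(1−p) = 4p + 6.
Setting these equal: −12p + 9 = 4p + 6 ⇒ −16p = -3 ⇒ p = 3/16, and the value is (-12)·(3/16) + 9 = 27/4.
For General C: with q = P(X), equating Up's and Down's payoffs gives −13q + 10 = 3q + 6 ⇒ q = 1/4.

13/16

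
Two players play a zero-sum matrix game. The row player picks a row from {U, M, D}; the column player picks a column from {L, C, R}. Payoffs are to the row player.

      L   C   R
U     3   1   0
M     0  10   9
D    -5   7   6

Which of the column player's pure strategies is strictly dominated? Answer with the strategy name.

R holds the row player's payoff strictly below C in every row: 0 < 1, 9 < 10, 6 < 7.
So C is strictly dominated for the column player.

C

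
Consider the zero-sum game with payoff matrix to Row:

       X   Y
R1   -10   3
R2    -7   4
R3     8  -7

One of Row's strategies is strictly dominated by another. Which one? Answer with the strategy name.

R1

R2 gives a strictly higher payoff than R1 against every column: -7 > -10, 4 > 3.
So R1 is strictly dominated and Row never plays it.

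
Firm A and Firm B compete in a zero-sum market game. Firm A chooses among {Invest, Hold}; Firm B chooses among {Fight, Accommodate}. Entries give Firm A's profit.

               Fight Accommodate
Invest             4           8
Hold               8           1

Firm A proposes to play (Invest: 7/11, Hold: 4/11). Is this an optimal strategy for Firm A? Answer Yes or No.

Against Fight this mix gives (7/11)·4 + (4/11)·8 = 60/11.
Against Accommodate this mix gives (7/11)·8 + (4/11)·1 = 60/11.
All of Firm B's active replies (Fight, Accommodate) yield 60/11, and no column does worse for Firm A. The mix makes Firm B indifferent and guarantees 60/11, so it is optimal.

Yes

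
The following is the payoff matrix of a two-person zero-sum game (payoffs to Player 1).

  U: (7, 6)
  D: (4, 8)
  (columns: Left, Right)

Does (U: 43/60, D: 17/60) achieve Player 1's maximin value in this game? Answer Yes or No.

Against Left this mix gives (43/60)·7 + (17/60)·4 = 123/20.
Against Right this mix gives (43/60)·6 + (17/60)·8 = 197/30.
Player 2 will play Left, holding Player 1 to 123/20. Shifting weight toward the row that does better against Left would raise this floor (the equalizing mix achieves 32/5 against both Left and Right), so the proposed strategy is not optimal.

No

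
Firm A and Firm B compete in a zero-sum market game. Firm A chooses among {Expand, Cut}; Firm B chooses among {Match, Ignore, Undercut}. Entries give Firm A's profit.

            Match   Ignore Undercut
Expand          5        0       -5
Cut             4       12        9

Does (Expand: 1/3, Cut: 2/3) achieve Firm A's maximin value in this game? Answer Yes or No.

Against Match this mix gives (1/3)·5 + (2/3)·4 = 13/3.
Against Ignore this mix gives (1/3)·0 + (2/3)·12 = 8.
Against Undercut this mix gives (1/3)·(-5) + (2/3)·9 = 13/3.
All of Firm B's active replies (Match, Undercut) yield 13/3, and no column does worse for Firm A. The mix makes Firm B indifferent and guarantees 13/3, so it is optimal.

Yes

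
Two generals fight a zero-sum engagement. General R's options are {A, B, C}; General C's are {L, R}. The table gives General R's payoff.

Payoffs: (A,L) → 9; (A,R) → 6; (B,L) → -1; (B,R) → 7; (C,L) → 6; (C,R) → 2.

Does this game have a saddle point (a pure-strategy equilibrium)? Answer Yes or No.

No

Row minima: A → 6, B → -1, C → 2; maximin = 6.
Column maxima: L → 9, R → 7; minimax = 7.
6 ≠ 7, so no pure-strategy equilibrium exists.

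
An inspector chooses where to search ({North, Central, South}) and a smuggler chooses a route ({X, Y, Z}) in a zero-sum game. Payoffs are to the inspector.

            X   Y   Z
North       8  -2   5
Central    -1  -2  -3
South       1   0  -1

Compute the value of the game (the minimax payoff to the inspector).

-1/4

Row minima: North → -2, Central → -3, South → -1; maximin = -1.
Column maxima: X → 8, Y → 0, Z → 5; minimax = 0.
-1 ≠ 0, so there is no saddle point; optimal play is mixed.
Central is strictly dominated by South, so the inspector never plays it.
X is strictly dominated by Y (it gives the inspector strictly more in every row), so the smuggler never plays it.
On the remaining 2×2 (North, South vs Y, Z):
Let the inspector play North with probability p. Expected payoff against Y: (-2)p + 0(1−p) = −2p; against Z: 5p + (-1)(1−p) = 6p − 1.
Setting these equal: −2p = 6p − 1 ⇒ −8p = -1 ⇒ p = 1/8, and the value is (-2)·(1/8) = -1/4.
For the smuggler: with q = P(Y), equating North's and South's payoffs gives −7q + 5 = q − 1 ⇒ q = 3/4.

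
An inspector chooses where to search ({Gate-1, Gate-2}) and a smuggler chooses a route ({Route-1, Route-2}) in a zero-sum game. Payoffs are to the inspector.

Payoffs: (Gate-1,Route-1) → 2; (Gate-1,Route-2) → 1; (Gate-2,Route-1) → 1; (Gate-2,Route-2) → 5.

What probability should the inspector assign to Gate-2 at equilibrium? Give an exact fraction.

1/5

Row minima: Gate-1 → 1, Gate-2 → 1; maximin = 1.
Column maxima: Route-1 → 2, Route-2 → 5; minimax = 2.
1 ≠ 2, so there is no saddle point; optimal play is mixed.
Let the inspector play Gate-1 with probability p. Expected payoff against Route-1: 2p + 1(1−p) = p + 1; against Route-2: 1p + 5(1−p) = −4p + 5.
Setting these equal: p + 1 = −4p + 5 ⇒ 5p = 4 ⇒ p = 4/5, and the value is (1)·(4/5) + 1 = 9/5.
For the smuggler: with q = P(Route-1), equating Gate-1's and Gate-2's payoffs gives q + 1 = −4q + 5 ⇒ q = 4/5.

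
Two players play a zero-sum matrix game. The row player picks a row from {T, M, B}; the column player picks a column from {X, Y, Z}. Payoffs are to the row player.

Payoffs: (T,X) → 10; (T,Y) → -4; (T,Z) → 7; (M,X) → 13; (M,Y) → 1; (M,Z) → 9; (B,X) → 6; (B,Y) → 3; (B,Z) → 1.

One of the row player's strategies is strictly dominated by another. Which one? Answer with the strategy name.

M gives a strictly higher payoff than T against every column: 13 > 10, 1 > -4, 9 > 7.
So T is strictly dominated and the row player never plays it.

T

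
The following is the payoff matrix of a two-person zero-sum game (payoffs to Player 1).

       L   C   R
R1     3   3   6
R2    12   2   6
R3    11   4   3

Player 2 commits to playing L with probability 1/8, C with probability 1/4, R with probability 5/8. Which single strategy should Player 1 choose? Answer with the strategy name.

R2

Expected payoff of R1: (1/8)·3 + (1/4)·3 + (5/8)·6 = 39/8.
Expected payoff of R2: (1/8)·12 + (1/4)·2 + (5/8)·6 = 23/4.
Expected payoff of R3: (1/8)·11 + (1/4)·4 + (5/8)·3 = 17/4.
The largest is 23/4, so Player 1's best response is R2.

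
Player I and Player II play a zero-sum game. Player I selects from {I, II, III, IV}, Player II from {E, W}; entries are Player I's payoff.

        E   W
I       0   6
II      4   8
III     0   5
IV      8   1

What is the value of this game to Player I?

Row minima: I → 0, II → 4, III → 0, IV → 1; maximin = 4.
Column maxima: E → 8, W → 8; minimax = 8.
4 ≠ 8, so there is no saddle point; optimal play is mixed.
I is strictly dominated by II, so Player I never plays it.
III is strictly dominated by II, so Player I never plays it.
On the remaining 2×2 (II, IV vs E, W):
Let Player I play II with probability p. Expected payoff against E: 4p + 8(1−p) = −4p + 8; against W: 8p + 1(1−p) = 7p + 1.
Setting these equal: −4p + 8 = 7p + 1 ⇒ −11p = -7 ⇒ p = 7/11, and the value is (-4)·(7/11) + 8 = 60/11.
For Player II: with q = P(E), equating II's and IV's payoffs gives −4q + 8 = 7q + 1 ⇒ q = 7/11.

60/11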